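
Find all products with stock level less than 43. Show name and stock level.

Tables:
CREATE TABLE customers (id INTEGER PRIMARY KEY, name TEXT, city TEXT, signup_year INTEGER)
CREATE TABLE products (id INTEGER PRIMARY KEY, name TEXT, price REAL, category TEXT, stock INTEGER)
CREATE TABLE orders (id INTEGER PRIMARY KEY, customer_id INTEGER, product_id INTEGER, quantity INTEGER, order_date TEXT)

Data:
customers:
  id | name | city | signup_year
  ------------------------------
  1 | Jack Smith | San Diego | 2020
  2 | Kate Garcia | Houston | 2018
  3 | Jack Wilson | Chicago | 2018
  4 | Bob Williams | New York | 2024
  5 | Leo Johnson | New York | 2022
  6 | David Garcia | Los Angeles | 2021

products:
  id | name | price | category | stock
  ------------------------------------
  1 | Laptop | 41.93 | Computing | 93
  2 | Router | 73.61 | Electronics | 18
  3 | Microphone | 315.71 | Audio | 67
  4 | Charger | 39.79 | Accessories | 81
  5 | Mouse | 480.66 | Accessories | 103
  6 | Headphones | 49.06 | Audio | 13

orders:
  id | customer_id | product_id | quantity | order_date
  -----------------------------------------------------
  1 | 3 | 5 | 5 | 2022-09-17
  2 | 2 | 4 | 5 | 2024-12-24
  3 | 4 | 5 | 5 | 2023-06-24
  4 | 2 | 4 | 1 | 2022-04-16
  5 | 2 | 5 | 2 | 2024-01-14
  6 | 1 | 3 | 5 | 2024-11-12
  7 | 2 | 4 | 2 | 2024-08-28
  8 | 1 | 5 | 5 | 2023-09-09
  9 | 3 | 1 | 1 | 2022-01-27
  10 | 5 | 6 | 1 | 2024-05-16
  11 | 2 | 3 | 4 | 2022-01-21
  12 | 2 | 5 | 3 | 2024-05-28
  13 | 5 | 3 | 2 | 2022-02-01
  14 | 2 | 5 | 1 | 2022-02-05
SELECT name, stock FROM products WHERE stock < 43

Execution result:
name | stock
Router | 18
Headphones | 13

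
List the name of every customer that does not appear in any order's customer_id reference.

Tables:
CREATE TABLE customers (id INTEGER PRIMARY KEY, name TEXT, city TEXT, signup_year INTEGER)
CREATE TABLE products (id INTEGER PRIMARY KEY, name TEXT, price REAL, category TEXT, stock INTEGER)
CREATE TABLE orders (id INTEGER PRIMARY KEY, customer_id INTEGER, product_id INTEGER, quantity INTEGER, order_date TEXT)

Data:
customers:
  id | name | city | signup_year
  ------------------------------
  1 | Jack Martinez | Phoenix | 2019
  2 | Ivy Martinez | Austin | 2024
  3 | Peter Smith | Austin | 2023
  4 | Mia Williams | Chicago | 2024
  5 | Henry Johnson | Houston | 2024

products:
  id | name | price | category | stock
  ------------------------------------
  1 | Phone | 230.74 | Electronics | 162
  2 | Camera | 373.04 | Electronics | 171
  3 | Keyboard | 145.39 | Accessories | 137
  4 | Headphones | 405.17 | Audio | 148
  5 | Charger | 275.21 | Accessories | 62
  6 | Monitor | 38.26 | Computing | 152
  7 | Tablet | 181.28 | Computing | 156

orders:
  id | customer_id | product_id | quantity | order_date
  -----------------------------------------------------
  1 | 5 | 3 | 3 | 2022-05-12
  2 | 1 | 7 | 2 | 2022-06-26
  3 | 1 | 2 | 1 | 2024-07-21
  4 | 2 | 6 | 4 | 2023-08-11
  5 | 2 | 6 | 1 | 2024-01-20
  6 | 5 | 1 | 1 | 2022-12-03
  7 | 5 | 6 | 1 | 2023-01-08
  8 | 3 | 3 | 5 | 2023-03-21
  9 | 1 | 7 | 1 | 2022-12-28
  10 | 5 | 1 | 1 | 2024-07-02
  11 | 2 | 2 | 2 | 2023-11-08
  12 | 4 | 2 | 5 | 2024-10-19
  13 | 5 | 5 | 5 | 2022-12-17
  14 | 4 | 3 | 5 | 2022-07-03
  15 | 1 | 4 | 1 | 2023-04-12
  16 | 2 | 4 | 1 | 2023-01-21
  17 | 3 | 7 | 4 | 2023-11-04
SELECT p.name FROM customers p LEFT JOIN orders c ON c.customer_id = p.id WHERE c.id IS NULL

Execution result:
(no rows)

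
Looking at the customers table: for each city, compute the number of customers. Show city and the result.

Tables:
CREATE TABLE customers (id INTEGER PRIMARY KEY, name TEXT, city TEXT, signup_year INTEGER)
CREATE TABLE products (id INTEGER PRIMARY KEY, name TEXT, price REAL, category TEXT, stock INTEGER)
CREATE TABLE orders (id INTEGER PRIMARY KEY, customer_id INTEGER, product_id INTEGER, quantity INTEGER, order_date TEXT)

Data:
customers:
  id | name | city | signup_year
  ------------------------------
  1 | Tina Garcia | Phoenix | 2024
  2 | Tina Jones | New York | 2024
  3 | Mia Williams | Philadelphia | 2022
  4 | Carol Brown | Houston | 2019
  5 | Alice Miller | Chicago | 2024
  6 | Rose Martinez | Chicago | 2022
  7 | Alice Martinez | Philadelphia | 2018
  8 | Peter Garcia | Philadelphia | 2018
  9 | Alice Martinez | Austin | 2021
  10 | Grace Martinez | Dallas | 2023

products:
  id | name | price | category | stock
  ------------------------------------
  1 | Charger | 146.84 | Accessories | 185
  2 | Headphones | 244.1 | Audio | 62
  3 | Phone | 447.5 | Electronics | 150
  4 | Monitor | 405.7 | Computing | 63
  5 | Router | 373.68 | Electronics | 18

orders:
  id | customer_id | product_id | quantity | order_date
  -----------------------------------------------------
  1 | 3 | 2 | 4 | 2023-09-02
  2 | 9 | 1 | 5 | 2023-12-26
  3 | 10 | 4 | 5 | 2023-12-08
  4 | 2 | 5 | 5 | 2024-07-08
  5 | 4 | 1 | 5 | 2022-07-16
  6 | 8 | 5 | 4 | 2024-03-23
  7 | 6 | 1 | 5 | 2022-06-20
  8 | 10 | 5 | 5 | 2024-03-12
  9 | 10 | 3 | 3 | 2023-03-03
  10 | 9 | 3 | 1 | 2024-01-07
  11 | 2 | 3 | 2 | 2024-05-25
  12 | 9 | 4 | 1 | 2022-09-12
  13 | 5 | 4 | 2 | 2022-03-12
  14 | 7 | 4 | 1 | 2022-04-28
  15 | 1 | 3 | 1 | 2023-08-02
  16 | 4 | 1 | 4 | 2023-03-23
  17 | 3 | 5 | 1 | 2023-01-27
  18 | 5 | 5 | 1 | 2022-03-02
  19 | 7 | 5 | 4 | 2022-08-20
SELECT city, COUNT(*) AS n FROM customers GROUP BY city

Execution result:
city | n
Austin | 1
Chicago | 2
Dallas | 1
Houston | 1
New York | 1
Philadelphia | 3
Phoenix | 1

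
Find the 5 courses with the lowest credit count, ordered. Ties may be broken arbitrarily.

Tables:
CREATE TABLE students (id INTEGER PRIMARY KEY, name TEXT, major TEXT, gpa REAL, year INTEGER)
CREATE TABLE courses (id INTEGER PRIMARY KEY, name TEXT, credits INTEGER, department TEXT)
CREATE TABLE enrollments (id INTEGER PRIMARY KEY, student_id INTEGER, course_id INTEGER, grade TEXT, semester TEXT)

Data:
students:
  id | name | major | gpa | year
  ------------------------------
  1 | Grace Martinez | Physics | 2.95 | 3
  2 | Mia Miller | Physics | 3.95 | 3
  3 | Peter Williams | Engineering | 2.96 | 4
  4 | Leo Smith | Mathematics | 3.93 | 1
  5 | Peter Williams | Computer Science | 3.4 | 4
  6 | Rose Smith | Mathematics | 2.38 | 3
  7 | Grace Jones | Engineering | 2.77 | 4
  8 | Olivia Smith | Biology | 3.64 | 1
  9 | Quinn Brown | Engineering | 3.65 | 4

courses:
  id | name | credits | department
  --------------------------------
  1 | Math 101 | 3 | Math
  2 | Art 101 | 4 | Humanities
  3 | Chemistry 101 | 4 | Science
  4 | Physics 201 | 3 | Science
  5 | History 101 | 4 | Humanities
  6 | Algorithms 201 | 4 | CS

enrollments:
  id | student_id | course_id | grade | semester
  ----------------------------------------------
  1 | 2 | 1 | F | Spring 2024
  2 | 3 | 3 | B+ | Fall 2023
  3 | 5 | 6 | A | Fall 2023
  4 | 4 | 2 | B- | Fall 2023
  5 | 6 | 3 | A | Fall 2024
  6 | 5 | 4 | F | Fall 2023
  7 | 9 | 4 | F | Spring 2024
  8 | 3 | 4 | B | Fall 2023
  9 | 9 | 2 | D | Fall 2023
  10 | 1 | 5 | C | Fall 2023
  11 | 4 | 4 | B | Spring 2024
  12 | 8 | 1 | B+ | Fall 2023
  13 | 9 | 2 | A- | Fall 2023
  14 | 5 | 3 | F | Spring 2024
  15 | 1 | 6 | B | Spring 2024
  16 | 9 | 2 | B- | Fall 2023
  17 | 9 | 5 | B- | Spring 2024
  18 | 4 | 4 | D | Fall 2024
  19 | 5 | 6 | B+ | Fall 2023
SELECT name, credits FROM courses ORDER BY credits ASC LIMIT 5

Execution result:
name | credits
Math 101 | 3
Physics 201 | 3
Art 101 | 4
Chemistry 101 | 4
History 101 | 4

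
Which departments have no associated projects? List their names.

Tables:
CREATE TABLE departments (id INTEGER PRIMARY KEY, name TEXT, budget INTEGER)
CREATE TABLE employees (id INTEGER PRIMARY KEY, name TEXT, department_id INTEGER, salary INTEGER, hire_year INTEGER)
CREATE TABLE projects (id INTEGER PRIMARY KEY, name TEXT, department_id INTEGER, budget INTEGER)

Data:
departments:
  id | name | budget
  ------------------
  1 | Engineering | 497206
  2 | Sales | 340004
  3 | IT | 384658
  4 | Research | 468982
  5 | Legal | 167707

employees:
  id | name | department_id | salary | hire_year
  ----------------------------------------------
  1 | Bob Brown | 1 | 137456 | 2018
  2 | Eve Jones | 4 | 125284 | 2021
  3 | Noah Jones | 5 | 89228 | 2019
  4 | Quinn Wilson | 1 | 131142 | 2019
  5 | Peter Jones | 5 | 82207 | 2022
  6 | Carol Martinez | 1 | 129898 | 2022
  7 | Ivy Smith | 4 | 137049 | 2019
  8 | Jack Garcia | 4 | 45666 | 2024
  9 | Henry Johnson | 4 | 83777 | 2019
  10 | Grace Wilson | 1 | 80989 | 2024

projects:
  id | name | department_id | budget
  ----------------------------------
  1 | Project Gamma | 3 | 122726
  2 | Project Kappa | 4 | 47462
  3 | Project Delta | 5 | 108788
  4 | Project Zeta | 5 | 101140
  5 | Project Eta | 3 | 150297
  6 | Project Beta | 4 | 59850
SELECT p.name FROM departments p LEFT JOIN projects c ON c.department_id = p.id WHERE c.id IS NULL

Execution result:
name
Engineering
Sales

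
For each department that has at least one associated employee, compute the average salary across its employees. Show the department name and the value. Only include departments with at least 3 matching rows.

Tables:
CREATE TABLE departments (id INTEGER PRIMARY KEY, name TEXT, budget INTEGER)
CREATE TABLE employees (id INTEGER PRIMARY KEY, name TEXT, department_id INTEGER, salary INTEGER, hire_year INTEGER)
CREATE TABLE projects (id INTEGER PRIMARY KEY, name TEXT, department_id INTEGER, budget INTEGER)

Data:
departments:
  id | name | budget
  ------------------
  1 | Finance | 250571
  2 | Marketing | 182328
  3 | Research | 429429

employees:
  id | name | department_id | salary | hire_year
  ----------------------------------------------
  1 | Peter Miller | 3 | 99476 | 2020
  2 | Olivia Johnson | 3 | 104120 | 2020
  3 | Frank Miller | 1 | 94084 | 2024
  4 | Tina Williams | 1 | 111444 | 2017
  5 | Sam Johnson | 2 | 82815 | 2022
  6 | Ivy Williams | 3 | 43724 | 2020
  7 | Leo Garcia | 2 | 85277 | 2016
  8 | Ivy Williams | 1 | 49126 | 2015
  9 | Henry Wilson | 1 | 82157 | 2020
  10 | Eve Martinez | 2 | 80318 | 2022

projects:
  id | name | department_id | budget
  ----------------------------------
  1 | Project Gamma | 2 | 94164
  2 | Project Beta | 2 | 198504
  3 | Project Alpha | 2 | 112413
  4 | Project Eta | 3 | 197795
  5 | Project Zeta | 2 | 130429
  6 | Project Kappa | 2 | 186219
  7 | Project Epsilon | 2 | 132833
SELECT p.name, AVG(c.salary) AS avg_salary FROM employees c JOIN departments p ON c.department_id = p.id GROUP BY p.id, p.name HAVING COUNT(*) >= 3

Execution result:
name | avg_salary
Finance | 84202.75
Marketing | 82803.33
Research | 82440.00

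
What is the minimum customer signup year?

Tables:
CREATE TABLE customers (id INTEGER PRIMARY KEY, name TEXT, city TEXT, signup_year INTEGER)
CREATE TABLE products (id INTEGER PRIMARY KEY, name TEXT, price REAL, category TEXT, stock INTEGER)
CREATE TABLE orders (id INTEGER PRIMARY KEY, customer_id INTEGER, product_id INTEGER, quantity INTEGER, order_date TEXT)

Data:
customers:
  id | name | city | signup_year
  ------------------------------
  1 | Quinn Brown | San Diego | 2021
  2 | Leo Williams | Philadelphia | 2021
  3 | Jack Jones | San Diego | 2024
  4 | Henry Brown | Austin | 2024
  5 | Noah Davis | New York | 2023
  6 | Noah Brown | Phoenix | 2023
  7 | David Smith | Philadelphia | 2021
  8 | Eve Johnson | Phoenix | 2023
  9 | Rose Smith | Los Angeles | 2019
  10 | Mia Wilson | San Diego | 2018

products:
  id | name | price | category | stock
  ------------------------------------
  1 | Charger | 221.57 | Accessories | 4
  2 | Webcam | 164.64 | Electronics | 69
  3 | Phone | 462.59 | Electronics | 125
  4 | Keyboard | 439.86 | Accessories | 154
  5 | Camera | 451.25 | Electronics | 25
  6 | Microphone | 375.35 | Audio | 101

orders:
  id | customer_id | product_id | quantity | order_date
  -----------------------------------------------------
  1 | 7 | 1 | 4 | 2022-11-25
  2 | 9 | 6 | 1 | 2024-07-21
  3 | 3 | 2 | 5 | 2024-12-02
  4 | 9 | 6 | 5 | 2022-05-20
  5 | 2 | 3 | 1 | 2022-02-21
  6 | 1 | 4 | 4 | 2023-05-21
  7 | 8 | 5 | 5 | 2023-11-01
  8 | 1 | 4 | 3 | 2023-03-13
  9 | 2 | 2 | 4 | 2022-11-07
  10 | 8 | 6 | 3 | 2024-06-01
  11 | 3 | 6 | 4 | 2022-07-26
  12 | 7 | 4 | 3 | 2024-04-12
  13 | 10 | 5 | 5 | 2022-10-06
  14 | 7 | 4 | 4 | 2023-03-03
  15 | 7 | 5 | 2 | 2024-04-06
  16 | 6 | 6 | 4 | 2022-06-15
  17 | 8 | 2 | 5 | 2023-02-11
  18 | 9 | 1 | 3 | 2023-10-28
SELECT MIN(signup_year) FROM customers

Execution result:
2018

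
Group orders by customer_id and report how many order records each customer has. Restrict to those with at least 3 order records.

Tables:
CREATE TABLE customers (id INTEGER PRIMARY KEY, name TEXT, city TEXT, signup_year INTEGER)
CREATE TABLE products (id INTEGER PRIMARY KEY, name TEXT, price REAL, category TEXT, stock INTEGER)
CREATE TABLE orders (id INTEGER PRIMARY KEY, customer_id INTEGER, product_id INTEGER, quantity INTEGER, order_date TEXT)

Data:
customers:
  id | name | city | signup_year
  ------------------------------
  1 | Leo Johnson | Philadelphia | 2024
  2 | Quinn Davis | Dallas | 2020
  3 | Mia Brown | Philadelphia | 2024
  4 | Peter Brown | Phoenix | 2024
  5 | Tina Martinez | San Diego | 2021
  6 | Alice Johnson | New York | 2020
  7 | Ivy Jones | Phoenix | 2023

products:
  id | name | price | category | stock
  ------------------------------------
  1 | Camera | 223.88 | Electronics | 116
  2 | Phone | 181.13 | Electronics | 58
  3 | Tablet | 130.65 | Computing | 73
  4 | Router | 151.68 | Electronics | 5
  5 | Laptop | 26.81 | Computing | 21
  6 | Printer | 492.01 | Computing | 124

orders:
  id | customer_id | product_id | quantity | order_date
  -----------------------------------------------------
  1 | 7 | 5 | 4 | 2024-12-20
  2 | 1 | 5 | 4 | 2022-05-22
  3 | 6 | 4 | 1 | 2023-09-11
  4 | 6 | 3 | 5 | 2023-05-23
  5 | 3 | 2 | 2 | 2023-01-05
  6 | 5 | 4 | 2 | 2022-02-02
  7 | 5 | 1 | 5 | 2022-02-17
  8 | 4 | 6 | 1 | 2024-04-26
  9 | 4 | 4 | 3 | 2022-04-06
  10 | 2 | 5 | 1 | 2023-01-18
SELECT customer_id, COUNT(*) AS order_count FROM orders GROUP BY customer_id HAVING COUNT(*) >= 3

Execution result:
(no rows)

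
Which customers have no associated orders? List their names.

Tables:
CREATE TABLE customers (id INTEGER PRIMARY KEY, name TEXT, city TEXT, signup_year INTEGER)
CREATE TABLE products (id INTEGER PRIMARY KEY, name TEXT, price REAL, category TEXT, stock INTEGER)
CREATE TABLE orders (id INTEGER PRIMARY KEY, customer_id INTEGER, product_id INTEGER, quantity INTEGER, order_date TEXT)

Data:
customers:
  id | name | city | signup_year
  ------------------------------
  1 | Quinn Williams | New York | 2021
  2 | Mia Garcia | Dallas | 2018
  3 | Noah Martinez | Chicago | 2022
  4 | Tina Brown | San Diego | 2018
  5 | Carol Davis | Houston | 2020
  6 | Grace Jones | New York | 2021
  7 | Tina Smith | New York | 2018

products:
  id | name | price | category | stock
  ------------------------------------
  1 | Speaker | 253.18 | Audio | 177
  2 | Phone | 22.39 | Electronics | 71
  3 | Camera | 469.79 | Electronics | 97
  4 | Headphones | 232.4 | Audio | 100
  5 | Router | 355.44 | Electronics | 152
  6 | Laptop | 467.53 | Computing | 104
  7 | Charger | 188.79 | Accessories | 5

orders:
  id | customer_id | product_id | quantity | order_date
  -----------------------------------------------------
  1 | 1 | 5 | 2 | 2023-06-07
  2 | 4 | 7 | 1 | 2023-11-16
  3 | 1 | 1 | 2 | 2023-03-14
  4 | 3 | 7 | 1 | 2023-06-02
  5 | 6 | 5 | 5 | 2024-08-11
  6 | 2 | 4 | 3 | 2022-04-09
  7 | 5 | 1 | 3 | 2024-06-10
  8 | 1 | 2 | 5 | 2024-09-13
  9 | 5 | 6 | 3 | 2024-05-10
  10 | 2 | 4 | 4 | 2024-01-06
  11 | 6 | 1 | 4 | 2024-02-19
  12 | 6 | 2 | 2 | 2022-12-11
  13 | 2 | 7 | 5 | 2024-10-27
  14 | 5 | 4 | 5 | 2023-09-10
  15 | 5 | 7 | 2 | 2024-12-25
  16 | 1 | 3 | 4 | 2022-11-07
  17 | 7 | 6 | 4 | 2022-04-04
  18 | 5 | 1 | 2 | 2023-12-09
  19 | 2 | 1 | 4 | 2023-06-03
SELECT p.name FROM customers p LEFT JOIN orders c ON c.customer_id = p.id WHERE c.id IS NULL

Execution result:
(no rows)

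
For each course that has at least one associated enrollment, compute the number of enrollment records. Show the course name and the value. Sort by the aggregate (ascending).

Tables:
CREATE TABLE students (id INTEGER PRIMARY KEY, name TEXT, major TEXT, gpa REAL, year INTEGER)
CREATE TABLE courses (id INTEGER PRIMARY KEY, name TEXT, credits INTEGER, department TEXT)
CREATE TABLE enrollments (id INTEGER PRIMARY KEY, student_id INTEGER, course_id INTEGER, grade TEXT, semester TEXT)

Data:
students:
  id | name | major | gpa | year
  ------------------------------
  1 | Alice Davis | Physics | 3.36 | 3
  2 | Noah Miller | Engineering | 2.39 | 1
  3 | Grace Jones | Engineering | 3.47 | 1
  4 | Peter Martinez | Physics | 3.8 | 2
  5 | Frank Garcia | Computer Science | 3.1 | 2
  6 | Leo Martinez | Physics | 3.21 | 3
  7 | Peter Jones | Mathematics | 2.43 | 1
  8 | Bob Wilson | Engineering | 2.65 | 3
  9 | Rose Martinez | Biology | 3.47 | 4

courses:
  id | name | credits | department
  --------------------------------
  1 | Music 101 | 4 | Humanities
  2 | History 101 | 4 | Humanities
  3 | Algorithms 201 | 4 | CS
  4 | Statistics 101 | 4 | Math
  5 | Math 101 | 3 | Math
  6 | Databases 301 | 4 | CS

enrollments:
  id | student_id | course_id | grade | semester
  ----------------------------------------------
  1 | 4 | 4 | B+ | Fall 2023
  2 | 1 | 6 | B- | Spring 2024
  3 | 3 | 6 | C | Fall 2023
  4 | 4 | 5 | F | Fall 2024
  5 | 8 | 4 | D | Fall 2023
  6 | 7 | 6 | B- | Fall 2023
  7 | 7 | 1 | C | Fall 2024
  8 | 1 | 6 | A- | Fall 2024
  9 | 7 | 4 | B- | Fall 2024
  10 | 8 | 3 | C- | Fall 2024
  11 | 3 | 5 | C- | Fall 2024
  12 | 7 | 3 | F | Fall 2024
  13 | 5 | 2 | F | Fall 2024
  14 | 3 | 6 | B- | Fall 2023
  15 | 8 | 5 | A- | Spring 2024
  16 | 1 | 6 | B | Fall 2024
SELECT p.name, COUNT(*) AS n FROM enrollments c JOIN courses p ON c.course_id = p.id GROUP BY p.id, p.name ORDER BY n ASC

Execution result:
name | n
Music 101 | 1
History 101 | 1
Algorithms 201 | 2
Statistics 101 | 3
Math 101 | 3
Databases 301 | 6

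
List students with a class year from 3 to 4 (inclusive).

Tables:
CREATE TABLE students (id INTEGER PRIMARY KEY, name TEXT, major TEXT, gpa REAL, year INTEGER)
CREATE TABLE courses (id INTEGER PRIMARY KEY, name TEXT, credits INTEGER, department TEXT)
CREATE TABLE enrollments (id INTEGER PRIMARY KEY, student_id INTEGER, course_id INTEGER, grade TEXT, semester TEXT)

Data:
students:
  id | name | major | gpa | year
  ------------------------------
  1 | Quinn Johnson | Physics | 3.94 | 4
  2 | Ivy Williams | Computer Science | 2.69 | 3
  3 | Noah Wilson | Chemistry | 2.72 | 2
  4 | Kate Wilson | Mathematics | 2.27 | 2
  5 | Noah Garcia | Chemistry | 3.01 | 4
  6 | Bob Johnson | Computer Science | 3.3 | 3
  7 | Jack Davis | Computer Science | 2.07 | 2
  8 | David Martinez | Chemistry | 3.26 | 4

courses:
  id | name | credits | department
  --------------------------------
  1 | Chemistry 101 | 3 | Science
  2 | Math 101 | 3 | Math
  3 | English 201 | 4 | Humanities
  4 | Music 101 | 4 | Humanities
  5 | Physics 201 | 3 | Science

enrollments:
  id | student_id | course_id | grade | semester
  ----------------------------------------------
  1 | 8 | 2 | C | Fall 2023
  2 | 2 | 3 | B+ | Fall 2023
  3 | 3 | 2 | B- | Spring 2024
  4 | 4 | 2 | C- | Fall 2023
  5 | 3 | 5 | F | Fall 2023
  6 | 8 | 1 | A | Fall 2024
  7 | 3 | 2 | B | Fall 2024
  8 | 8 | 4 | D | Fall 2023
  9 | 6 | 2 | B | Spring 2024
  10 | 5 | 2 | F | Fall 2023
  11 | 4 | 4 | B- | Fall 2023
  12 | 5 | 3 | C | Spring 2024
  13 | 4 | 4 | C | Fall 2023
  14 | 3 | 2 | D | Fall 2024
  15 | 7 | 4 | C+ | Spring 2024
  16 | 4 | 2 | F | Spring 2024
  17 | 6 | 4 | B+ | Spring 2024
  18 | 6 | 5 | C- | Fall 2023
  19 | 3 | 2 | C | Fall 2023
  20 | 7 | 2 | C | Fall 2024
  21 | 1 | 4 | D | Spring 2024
SELECT name, year FROM students WHERE year BETWEEN 3 AND 4

Execution result:
name | year
Quinn Johnson | 4
Ivy Williams | 3
Noah Garcia | 4
Bob Johnson | 3
David Martinez | 4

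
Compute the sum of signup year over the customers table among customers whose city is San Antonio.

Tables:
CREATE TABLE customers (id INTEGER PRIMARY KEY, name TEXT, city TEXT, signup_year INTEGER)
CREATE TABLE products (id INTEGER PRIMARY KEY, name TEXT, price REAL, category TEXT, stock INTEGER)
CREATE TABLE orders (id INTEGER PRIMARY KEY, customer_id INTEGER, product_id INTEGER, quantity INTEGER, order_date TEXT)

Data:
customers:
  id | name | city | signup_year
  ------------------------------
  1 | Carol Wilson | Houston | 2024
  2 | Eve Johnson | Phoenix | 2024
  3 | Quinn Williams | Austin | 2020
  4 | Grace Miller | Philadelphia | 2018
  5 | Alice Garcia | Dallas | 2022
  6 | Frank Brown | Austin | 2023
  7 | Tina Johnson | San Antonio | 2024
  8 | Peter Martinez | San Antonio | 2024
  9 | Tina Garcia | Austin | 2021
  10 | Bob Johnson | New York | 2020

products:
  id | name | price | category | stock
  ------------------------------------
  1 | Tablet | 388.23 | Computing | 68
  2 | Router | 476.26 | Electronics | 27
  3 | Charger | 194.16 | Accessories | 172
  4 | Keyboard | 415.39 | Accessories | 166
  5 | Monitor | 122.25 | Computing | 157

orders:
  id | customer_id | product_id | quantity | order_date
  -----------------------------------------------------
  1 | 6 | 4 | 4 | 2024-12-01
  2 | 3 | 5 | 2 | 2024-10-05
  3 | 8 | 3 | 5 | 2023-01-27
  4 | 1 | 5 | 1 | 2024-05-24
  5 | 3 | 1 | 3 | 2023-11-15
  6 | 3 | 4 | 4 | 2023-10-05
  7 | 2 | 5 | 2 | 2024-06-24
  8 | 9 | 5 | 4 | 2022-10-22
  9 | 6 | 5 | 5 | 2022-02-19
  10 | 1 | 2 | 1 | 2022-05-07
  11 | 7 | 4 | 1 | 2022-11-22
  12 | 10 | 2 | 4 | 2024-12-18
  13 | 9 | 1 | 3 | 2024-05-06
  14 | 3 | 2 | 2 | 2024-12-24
SELECT SUM(signup_year) FROM customers WHERE city = 'San Antonio'

Execution result:
4048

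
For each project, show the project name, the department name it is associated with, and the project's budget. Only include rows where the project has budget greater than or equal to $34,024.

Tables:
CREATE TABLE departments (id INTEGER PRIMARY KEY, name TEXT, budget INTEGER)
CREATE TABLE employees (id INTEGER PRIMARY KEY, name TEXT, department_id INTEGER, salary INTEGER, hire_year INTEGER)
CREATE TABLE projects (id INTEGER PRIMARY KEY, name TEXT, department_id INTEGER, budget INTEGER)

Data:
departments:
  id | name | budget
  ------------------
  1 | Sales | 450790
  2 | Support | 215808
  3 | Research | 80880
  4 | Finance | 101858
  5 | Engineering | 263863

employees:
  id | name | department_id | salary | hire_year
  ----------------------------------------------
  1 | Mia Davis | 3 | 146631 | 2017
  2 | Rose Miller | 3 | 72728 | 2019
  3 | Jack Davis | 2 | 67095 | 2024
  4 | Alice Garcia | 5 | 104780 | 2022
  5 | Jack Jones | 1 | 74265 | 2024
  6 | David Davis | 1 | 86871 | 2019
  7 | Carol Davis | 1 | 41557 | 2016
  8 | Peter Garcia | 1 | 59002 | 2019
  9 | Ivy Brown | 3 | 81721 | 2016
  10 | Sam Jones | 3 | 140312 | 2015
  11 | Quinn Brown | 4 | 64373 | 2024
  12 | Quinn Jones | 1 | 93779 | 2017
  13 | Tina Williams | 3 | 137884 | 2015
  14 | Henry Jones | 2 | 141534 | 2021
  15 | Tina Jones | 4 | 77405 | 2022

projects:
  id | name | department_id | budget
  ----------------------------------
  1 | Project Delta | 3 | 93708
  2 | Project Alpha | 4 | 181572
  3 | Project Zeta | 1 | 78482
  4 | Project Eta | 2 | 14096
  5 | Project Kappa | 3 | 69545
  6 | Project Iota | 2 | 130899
SELECT c.name, p.name AS department, c.budget FROM projects c JOIN departments p ON c.department_id = p.id WHERE c.budget >= 34024

Execution result:
name | department | budget
Project Delta | Research | 93708
Project Alpha | Finance | 181572
Project Zeta | Sales | 78482
Project Kappa | Research | 69545
Project Iota | Support | 130899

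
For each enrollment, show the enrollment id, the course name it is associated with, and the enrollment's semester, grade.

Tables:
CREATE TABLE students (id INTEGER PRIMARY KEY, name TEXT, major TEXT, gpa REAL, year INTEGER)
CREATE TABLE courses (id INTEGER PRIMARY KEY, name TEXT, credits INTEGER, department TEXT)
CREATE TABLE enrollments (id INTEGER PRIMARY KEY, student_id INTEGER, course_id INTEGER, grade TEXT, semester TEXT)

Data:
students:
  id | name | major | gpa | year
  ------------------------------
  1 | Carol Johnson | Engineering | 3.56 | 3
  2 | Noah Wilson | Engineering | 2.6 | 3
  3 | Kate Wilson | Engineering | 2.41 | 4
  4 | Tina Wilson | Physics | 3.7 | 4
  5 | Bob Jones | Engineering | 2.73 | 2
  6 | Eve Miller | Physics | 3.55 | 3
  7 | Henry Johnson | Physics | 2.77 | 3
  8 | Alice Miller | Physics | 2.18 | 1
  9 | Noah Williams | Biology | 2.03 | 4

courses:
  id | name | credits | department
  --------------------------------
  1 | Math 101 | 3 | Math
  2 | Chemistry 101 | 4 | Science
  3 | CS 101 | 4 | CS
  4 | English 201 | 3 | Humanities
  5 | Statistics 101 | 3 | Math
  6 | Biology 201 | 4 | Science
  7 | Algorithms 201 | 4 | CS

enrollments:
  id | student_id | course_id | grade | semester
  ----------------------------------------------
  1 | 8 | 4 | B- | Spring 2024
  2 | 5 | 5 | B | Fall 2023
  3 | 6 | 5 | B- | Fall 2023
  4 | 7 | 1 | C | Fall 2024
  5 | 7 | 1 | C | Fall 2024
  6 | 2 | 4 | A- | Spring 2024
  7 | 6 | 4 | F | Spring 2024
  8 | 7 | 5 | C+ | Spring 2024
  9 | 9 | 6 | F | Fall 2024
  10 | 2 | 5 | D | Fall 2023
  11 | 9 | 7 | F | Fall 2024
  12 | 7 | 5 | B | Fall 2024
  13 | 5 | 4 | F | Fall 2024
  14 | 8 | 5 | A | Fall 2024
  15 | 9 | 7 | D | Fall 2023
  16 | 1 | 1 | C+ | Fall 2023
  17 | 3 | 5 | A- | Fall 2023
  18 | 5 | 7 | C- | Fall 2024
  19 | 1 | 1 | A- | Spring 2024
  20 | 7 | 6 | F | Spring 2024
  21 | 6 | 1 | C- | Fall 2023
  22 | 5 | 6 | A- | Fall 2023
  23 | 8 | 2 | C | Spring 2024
SELECT c.id, p.name AS course, c.semester, c.grade FROM enrollments c JOIN courses p ON c.course_id = p.id

Execution result:
id | course | semester | grade
1 | English 201 | Spring 2024 | B-
2 | Statistics 101 | Fall 2023 | B
3 | Statistics 101 | Fall 2023 | B-
4 | Math 101 | Fall 2024 | C
5 | Math 101 | Fall 2024 | C
6 | English 201 | Spring 2024 | A-
7 | English 201 | Spring 2024 | F
8 | Statistics 101 | Spring 2024 | C+
9 | Biology 201 | Fall 2024 | F
10 | Statistics 101 | Fall 2023 | D
11 | Algorithms 201 | Fall 2024 | F
12 | Statistics 101 | Fall 2024 | B
13 | English 201 | Fall 2024 | F
14 | Statistics 101 | Fall 2024 | A
15 | Algorithms 201 | Fall 2023 | D
16 | Math 101 | Fall 2023 | C+
17 | Statistics 101 | Fall 2023 | A-
18 | Algorithms 201 | Fall 2024 | C-
19 | Math 101 | Spring 2024 | A-
20 | Biology 201 | Spring 2024 | F
21 | Math 101 | Fall 2023 | C-
22 | Biology 201 | Fall 2023 | A-
23 | Chemistry 101 | Spring 2024 | C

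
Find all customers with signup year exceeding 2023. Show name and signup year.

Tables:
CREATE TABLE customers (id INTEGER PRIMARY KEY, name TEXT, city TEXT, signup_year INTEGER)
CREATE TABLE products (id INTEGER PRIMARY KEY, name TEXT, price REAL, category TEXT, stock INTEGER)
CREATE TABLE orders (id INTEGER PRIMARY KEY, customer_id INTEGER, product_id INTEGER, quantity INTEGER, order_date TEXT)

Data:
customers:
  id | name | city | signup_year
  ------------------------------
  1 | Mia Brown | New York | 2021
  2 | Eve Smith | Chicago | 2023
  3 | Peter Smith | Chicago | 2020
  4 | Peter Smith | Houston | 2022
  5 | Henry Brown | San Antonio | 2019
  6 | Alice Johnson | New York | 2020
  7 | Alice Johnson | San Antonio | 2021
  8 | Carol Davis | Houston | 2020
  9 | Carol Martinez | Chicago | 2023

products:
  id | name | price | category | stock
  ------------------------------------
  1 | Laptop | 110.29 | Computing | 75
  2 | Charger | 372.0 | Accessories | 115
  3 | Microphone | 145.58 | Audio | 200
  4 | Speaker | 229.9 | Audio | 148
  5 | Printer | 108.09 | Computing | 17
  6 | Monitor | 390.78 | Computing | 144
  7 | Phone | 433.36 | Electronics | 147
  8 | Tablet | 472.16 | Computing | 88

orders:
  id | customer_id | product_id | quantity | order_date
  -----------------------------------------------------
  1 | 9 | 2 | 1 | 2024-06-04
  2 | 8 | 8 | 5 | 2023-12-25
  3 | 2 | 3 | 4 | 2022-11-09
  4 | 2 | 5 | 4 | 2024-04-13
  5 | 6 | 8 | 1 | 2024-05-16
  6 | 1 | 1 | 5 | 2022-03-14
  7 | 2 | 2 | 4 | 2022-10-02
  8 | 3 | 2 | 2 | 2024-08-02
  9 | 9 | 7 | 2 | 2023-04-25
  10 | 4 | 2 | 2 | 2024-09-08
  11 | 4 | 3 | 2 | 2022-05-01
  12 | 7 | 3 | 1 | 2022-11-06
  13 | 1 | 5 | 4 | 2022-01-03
SELECT name, signup_year FROM customers WHERE signup_year > 2023

Execution result:
(no rows)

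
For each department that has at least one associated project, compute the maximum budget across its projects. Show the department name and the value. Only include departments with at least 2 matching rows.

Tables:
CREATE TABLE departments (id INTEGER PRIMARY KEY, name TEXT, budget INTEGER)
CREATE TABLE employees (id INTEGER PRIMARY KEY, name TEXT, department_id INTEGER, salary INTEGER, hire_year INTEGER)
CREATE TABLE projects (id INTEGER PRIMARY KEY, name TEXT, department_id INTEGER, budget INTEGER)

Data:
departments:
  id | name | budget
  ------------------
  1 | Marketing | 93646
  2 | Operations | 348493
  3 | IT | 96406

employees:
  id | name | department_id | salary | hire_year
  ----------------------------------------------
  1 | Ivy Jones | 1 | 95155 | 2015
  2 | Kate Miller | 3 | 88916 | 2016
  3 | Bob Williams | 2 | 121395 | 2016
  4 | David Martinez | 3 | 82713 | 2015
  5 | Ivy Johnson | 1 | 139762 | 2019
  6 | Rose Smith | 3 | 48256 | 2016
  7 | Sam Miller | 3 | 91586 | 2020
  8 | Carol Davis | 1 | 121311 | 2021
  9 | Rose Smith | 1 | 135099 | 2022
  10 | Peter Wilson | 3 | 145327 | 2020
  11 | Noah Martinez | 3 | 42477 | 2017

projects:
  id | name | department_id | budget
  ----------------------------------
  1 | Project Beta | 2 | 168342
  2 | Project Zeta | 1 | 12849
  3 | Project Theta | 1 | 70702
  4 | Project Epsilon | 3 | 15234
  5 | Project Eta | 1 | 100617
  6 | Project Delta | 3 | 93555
SELECT p.name, MAX(c.budget) AS max_budget FROM projects c JOIN departments p ON c.department_id = p.id GROUP BY p.id, p.name HAVING COUNT(*) >= 2

Execution result:
name | max_budget
Marketing | 100617
IT | 93555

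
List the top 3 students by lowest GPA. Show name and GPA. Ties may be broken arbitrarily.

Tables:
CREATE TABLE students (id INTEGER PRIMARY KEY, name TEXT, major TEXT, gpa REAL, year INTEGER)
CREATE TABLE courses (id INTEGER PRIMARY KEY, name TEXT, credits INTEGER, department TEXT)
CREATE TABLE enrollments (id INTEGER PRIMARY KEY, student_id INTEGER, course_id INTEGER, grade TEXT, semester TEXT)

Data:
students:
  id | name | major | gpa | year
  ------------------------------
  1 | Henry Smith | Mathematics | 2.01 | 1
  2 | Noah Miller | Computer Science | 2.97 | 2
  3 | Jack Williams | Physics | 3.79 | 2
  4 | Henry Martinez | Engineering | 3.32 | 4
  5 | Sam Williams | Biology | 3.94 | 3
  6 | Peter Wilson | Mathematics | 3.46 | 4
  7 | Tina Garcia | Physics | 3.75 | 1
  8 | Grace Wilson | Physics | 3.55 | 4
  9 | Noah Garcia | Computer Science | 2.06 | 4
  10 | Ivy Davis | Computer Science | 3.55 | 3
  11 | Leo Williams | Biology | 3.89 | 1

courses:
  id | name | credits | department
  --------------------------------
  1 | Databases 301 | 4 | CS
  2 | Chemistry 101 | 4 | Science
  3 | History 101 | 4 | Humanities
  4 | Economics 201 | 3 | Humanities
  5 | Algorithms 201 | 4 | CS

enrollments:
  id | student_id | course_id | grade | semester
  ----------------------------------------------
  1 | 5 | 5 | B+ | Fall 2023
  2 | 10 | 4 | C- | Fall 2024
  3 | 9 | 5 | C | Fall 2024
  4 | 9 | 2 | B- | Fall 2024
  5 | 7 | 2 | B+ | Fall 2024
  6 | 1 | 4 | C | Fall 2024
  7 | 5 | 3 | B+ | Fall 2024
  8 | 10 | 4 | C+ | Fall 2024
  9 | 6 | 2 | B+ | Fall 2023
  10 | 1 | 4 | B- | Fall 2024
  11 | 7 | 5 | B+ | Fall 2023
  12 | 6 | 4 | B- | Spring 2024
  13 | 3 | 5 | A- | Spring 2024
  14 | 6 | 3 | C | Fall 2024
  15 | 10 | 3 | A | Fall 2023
SELECT name, gpa FROM students ORDER BY gpa ASC LIMIT 3

Execution result:
name | gpa
Henry Smith | 2.01
Noah Garcia | 2.06
Noah Miller | 2.97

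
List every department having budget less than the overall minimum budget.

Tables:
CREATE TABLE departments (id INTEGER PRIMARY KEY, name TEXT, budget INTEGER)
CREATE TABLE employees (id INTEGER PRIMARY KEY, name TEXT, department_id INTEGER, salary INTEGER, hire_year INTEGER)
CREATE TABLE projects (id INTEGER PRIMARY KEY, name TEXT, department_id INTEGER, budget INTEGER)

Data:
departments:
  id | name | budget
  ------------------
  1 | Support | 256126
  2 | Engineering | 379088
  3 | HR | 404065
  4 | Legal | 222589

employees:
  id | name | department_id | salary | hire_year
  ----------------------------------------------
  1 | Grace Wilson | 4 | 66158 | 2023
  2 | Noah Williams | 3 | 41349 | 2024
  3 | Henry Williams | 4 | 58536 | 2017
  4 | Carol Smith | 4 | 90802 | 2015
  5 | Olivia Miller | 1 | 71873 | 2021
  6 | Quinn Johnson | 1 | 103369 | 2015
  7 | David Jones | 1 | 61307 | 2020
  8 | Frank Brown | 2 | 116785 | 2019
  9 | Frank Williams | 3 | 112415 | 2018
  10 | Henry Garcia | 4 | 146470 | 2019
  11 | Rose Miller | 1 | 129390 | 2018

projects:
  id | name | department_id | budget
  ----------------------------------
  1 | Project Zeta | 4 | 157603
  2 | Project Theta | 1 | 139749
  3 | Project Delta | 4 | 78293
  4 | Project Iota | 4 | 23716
SELECT name, budget FROM departments WHERE budget < (SELECT MIN(budget) FROM departments)

Execution result:
(no rows)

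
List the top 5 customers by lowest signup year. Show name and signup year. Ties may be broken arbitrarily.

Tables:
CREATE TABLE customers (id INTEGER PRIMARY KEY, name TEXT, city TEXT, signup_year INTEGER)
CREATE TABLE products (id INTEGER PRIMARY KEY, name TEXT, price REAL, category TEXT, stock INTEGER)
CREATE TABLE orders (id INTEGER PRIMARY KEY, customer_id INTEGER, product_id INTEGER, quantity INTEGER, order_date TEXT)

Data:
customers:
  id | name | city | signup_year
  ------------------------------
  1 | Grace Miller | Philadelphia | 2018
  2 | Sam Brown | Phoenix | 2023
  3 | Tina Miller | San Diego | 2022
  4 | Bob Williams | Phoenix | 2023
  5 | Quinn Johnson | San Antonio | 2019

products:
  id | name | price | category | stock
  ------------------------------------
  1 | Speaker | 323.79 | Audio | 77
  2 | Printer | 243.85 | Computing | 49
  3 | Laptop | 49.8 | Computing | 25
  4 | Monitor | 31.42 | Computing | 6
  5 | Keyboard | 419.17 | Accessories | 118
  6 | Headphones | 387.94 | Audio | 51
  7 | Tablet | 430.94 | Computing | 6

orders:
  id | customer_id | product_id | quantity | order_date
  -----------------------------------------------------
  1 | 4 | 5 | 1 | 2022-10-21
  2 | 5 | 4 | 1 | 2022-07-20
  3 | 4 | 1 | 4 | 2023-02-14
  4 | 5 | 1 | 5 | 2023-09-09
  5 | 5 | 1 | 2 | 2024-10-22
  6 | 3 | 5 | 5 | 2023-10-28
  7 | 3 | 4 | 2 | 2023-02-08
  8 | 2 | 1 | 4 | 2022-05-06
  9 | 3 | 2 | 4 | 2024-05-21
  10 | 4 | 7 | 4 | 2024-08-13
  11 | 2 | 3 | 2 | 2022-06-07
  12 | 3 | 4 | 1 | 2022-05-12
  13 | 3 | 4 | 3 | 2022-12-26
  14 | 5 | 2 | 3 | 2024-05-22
SELECT name, signup_year FROM customers ORDER BY signup_year ASC LIMIT 5

Execution result:
name | signup_year
Grace Miller | 2018
Quinn Johnson | 2019
Tina Miller | 2022
Sam Brown | 2023
Bob Williams | 2023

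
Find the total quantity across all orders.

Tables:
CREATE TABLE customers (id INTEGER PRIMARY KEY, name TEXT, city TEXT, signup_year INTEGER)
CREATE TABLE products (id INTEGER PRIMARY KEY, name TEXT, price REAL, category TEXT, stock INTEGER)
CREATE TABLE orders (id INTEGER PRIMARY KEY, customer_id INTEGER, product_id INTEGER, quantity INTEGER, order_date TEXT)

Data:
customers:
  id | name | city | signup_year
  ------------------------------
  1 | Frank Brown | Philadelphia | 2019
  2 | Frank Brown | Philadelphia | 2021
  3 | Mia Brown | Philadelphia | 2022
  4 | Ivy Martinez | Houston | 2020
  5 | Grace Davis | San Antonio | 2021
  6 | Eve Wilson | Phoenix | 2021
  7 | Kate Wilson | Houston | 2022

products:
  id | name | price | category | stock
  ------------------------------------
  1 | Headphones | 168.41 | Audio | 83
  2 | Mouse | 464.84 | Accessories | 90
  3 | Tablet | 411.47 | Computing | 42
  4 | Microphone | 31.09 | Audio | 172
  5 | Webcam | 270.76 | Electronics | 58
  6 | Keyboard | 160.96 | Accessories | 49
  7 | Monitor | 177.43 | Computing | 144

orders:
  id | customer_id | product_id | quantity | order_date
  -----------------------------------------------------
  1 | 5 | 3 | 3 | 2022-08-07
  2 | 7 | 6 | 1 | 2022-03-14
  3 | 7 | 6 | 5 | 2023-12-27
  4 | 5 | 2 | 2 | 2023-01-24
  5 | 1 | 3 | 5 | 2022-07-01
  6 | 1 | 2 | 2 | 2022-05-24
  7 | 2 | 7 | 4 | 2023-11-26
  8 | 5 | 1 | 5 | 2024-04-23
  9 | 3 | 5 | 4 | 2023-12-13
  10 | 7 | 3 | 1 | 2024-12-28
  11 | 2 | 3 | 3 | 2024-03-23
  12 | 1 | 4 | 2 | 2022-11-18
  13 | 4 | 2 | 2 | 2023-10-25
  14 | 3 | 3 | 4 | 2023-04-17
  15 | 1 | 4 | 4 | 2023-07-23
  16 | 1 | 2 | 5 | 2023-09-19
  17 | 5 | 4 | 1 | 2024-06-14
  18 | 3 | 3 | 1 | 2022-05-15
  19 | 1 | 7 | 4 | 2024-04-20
SELECT SUM(quantity) FROM orders

Execution result:
58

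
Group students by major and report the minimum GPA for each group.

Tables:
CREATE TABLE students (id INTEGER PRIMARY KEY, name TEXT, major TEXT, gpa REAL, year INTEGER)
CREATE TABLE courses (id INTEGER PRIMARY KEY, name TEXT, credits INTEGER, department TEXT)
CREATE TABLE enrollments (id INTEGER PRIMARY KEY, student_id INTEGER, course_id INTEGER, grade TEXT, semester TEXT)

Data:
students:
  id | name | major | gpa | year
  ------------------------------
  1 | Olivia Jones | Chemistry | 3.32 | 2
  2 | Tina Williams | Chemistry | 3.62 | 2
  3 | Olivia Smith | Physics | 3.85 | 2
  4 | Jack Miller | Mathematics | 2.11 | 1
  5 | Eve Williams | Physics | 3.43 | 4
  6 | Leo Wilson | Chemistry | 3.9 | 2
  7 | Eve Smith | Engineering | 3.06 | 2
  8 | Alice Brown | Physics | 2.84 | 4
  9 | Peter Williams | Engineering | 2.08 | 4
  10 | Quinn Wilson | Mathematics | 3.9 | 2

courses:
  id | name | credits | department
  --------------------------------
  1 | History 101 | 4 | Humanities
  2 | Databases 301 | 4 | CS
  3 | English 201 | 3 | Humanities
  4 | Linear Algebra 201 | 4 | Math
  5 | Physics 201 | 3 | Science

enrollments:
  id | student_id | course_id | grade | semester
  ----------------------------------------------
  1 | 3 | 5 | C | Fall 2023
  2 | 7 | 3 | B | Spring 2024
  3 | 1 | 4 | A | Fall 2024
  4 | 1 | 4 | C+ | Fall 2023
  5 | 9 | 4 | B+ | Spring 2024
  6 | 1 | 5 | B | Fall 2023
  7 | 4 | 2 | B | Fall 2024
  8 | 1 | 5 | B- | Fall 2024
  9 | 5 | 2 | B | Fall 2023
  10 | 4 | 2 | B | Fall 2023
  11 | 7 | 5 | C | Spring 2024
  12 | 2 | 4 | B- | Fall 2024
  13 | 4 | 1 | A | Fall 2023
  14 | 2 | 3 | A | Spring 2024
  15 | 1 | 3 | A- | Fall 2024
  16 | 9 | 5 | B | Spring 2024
SELECT major, MIN(gpa) AS min_gpa FROM students GROUP BY major

Execution result:
major | min_gpa
Chemistry | 3.32
Engineering | 2.08
Mathematics | 2.11
Physics | 2.84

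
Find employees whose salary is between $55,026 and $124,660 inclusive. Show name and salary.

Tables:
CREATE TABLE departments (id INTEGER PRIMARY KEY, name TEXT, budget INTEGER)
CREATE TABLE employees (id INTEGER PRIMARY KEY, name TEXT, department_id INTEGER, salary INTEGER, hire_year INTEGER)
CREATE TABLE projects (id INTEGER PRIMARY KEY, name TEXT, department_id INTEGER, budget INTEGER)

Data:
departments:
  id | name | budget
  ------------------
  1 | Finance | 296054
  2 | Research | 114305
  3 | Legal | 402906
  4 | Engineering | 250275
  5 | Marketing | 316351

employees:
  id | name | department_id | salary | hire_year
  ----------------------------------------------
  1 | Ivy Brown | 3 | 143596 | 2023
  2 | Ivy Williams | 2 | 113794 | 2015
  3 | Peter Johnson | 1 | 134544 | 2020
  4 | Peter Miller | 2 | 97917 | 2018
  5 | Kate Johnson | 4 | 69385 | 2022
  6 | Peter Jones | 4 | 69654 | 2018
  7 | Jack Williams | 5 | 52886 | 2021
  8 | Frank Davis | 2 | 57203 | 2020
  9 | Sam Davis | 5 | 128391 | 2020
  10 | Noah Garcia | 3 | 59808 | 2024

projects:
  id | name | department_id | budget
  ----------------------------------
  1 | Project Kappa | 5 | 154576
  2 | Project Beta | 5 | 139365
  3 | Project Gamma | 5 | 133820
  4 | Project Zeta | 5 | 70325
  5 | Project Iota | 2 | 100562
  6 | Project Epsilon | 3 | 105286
SELECT name, salary FROM employees WHERE salary BETWEEN 55026 AND 124660

Execution result:
name | salary
Ivy Williams | 113794
Peter Miller | 97917
Kate Johnson | 69385
Peter Jones | 69654
Frank Davis | 57203
Noah Garcia | 59808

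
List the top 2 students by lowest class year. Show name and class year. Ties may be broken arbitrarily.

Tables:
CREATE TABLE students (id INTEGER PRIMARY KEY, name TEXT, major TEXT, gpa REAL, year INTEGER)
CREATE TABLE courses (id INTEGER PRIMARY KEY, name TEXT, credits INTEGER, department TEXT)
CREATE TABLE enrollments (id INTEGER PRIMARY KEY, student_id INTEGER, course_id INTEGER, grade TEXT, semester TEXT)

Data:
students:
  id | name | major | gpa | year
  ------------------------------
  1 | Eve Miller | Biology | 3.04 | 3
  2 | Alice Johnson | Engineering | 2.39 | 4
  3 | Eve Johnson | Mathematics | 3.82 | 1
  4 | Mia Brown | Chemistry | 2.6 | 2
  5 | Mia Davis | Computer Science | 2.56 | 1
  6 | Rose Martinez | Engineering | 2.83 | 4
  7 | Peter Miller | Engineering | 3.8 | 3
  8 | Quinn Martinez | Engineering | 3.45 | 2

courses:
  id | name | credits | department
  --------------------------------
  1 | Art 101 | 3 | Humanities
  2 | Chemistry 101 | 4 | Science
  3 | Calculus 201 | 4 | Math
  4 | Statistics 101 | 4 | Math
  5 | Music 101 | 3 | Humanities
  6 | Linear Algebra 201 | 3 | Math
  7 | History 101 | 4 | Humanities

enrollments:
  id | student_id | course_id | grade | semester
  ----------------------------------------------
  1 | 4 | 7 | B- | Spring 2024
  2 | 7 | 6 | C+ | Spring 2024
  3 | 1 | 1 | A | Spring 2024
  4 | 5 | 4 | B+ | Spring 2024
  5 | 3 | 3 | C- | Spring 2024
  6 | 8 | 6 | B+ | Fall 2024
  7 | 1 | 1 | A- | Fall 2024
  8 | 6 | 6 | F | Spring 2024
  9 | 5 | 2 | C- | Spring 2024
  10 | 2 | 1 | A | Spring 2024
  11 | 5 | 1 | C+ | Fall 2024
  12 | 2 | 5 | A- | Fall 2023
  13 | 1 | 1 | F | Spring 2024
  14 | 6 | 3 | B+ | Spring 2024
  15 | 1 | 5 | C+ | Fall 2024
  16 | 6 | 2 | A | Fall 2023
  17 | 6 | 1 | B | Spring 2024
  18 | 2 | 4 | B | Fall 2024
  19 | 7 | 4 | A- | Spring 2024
SELECT name, year FROM students ORDER BY year ASC LIMIT 2

Execution result:
name | year
Eve Johnson | 1
Mia Davis | 1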